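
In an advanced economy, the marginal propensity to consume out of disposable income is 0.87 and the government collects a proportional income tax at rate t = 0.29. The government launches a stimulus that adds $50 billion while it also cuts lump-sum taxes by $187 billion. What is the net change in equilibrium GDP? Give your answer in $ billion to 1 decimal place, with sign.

+$556.3 billion

Expenditure multiplier = 1/(1 − c(1−t)) = 1/(1 − 0.87×0.71) = 1/0.3823 ≈ 2.616.
ΔG contributes k·ΔG = (+$50 billion) / 0.3823 ≈ +$130.8 billion.
ΔT of −$187 billion changes first-round spending by −c·ΔT = +$162.69 billion, contributing k·(−c·ΔT) = (+$162.69 billion) / 0.3823 ≈ +$425.6 billion.
Net ΔY = k(ΔG − c·ΔT) = (+$212.69 billion) / 0.3823 ≈ +$556.3 billion.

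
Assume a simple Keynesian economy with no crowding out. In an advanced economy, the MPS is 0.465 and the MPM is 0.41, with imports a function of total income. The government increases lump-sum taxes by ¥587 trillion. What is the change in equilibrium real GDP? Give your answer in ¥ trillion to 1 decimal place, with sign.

−¥358.9 trillion

MPC = 1 − MPS = 1 − 0.465 = 0.535.
A lump-sum tax change of +¥587 trillion shifts disposable income by −¥587 trillion; first-round consumption changes by −c × ΔT = −0.535 × (+¥587 trillion) = −¥314.045 trillion.
Expenditure multiplier = 1/(1 − c + m) = 1/(1 − 0.535 + 0.41) = 1/0.875 ≈ 1.143.
The tax multiplier is −c × k ≈ −0.611, so ΔY = k × (−c·ΔT) = (−¥314.045 trillion) / 0.875 ≈ −¥358.9 trillion.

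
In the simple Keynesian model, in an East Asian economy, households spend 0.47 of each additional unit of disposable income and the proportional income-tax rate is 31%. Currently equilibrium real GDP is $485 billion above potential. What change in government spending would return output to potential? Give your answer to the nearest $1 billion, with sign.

−$328 billion

Spending multiplier = 1/(1 − c(1−t)) = 1/(1 − 0.47×0.69) = 1/0.6757 ≈ 1.48.
Need ΔY = −$485 billion, so ΔG = ΔY/k = (−$485 billion) × 0.6757 ≈ −$328 billion.
The government should cut government spending by $328 billion.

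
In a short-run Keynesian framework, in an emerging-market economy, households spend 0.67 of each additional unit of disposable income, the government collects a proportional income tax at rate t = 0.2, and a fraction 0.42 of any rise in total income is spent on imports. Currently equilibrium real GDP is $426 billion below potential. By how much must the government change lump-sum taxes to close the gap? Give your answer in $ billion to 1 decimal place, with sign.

−$562.1 billion

Spending multiplier = 1/(1 − c(1−t) + m) = 1/(1 − 0.67×0.8 + 0.42) = 1/0.884 ≈ 1.131.
Tax multiplier = −c·k = −0.67/0.884 ≈ −0.758. Need ΔY = +$426 billion, so ΔT = ΔY/(−c·k) = −(+$426 billion) × 0.884 / 0.67 ≈ −$562.1 billion.
The government should cut lump-sum taxes by $562.1 billion.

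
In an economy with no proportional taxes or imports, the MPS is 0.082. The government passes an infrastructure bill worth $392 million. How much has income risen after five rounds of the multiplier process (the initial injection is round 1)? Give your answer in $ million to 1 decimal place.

$1,663.9 million

MPC = 1 − MPS = 1 − 0.082 = 0.918.
Round 1 adds ΔG = $392 million; each later round is MPC = 0.918 times the previous.
After 5 rounds: 392 + 359.856 + 330.347808 + 303.259287744 + 278.392026148992 = ΔG·(1 − c^5)/(1 − c) = 392 × (1 − 0.651948673481568)/0.082 ≈ $1,663.9 million.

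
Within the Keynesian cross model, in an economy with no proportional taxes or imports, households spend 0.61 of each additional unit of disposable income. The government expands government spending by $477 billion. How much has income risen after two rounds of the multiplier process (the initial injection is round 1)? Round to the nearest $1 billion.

$768 billion

Round 1 adds ΔG = $477 billion; each later round is MPC = 0.61 times the previous.
After 2 rounds: 477 + 290.97 = ΔG·(1 − c^2)/(1 − c) = 477 × (1 − 0.3721)/0.39 ≈ $768 billion.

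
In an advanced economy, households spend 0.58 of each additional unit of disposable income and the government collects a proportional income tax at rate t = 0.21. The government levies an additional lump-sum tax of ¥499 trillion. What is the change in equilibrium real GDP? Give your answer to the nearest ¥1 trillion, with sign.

A lump-sum tax change of +¥499 trillion shifts disposable income by −¥499 trillion; first-round consumption changes by −c × ΔT = −0.58 × (+¥499 trillion) = −¥289.42 trillion.
Expenditure multiplier = 1/(1 − c(1−t)) = 1/(1 − 0.58×0.79) = 1/0.5418 ≈ 1.846.
The tax multiplier is −c × k ≈ −1.071, so ΔY = k × (−c·ΔT) = (−¥289.42 trillion) / 0.5418 ≈ −¥534 trillion.

−¥534 trillion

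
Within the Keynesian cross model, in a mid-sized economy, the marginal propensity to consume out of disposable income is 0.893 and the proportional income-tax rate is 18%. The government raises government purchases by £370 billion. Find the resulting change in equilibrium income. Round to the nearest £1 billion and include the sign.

+£1,382 billion

Spending multiplier = 1/(1 − c(1−t)) = 1/(1 − 0.893×0.82) = 1/0.26774 ≈ 3.735.
ΔY = k × ΔG = (+£370 billion) / 0.26774 ≈ +£1,382 billion.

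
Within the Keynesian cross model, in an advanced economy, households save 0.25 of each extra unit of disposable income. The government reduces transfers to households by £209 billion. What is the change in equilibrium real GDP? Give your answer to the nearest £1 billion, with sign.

−£627 billion

MPC = 1 − MPS = 1 − 0.25 = 0.75.
The transfer change shifts disposable income by −£209 billion, so first-round consumption changes by c·ΔTR = 0.75 × (−£209 billion) = −£156.75 billion.
Expenditure multiplier = 1/(1 − MPC) = 1/(1 − 0.75) = 1/0.25 = 4.
The transfer multiplier is c × k = 3, so ΔY = k × (c·ΔTR) = (−£156.75 billion) / 0.25 = −£627 billion.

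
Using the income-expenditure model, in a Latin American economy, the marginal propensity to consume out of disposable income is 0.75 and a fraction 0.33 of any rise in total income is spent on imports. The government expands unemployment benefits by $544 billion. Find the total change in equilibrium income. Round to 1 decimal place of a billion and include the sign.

+$703.4 billion

The transfer change shifts disposable income by +$544 billion, so first-round consumption changes by c·ΔTR = 0.75 × (+$544 billion) = +$408 billion.
Expenditure multiplier = 1/(1 − c + m) = 1/(1 − 0.75 + 0.33) = 1/0.58 ≈ 1.724.
The transfer multiplier is c × k ≈ 1.293, so ΔY = k × (c·ΔTR) = (+$408 billion) / 0.58 ≈ +$703.4 billion.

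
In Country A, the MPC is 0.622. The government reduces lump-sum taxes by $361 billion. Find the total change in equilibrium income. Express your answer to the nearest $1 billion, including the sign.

+$594 billion

A lump-sum tax change of −$361 billion shifts disposable income by +$361 billion; first-round consumption changes by −c × ΔT = −0.622 × (−$361 billion) = +$224.542 billion.
Expenditure multiplier = 1/(1 − MPC) = 1/(1 − 0.622) = 1/0.378 ≈ 2.646.
The tax multiplier is −c × k ≈ −1.646, so ΔY = k × (−c·ΔT) = (+$224.542 billion) / 0.378 ≈ +$594 billion.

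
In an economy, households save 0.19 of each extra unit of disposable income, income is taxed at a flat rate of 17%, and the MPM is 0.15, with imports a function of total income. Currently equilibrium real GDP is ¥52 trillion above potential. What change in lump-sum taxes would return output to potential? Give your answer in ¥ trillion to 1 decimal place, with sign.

MPC = 1 − MPS = 1 − 0.19 = 0.81.
Spending multiplier = 1/(1 − c(1−t) + m) = 1/(1 − 0.81×0.83 + 0.15) = 1/0.4777 ≈ 2.093.
Tax multiplier = −c·k = −0.81/0.4777 ≈ −1.696. Need ΔY = −¥52 trillion, so ΔT = ΔY/(−c·k) = −(−¥52 trillion) × 0.4777 / 0.81 ≈ +¥30.7 trillion.
The government should raise lump-sum taxes by ¥30.7 trillion.

+¥30.7 trillion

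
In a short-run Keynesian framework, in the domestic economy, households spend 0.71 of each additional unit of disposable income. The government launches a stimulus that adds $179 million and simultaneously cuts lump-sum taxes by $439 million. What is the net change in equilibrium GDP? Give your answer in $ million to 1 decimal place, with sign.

Expenditure multiplier = 1/(1 − MPC) = 1/(1 − 0.71) = 1/0.29 ≈ 3.448.
ΔG contributes k·ΔG = (+$179 million) / 0.29 ≈ +$617.2 million.
ΔT of −$439 million changes first-round spending by −c·ΔT = +$311.69 million, contributing k·(−c·ΔT) = (+$311.69 million) / 0.29 ≈ +$1,074.8 million.
Net ΔY = k(ΔG − c·ΔT) = (+$490.69 million) / 0.29 ≈ +$1,692 million.

+$1,692.0 million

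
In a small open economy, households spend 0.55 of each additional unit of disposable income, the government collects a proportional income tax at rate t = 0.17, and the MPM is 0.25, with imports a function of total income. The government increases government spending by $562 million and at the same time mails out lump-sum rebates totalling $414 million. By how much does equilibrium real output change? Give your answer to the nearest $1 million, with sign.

+$995 million

Expenditure multiplier = 1/(1 − c(1−t) + m) = 1/(1 − 0.55×0.83 + 0.25) = 1/0.7935 ≈ 1.26.
ΔG contributes k·ΔG = (+$562 million) / 0.7935 ≈ +$708.3 million.
ΔT of −$414 million changes first-round spending by −c·ΔT = +$227.7 million, contributing k·(−c·ΔT) = (+$227.7 million) / 0.7935 ≈ +$287 million.
Net ΔY = k(ΔG − c·ΔT) = (+$789.7 million) / 0.7935 ≈ +$995 million.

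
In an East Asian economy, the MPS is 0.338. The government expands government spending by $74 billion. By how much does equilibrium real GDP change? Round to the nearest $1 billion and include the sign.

+$219 billion

MPC = 1 − MPS = 1 − 0.338 = 0.662.
Spending multiplier = 1/(1 − MPC) = 1/(1 − 0.662) = 1/0.338 ≈ 2.959.
ΔY = k × ΔG = (+$74 billion) / 0.338 ≈ +$219 billion.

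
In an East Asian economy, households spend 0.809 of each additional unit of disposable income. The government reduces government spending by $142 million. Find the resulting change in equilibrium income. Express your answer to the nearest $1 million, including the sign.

Expenditure multiplier = 1/(1 − MPC) = 1/(1 − 0.809) = 1/0.191 ≈ 5.236.
ΔY = k × ΔG = (−$142 million) / 0.191 ≈ −$743 million.

−$743 million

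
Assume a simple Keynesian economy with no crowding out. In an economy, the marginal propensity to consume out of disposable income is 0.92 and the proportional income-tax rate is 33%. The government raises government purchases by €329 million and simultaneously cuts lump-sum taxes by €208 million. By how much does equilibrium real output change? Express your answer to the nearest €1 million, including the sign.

+€1,357 million

Expenditure multiplier = 1/(1 − c(1−t)) = 1/(1 − 0.92×0.67) = 1/0.3836 ≈ 2.607.
ΔG contributes k·ΔG = (+€329 million) / 0.3836 ≈ +€857.7 million.
ΔT of −€208 million changes first-round spending by −c·ΔT = +€191.36 million, contributing k·(−c·ΔT) = (+€191.36 million) / 0.3836 ≈ +€498.9 million.
Net ΔY = k(ΔG − c·ΔT) = (+€520.36 million) / 0.3836 ≈ +€1,357 million.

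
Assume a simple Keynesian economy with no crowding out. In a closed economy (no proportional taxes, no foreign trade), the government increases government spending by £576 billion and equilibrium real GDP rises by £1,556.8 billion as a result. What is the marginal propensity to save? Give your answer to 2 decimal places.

Implied spending multiplier k = ΔY/ΔG = 1,556.8/576 ≈ 2.7028.
Since k = 1/(1 − MPC), MPC = 1 − 1/k = 1 − ΔG/ΔY = 1 − 576/1,556.8 ≈ 0.63.
MPS = 1 − MPC = 0.37.

0.37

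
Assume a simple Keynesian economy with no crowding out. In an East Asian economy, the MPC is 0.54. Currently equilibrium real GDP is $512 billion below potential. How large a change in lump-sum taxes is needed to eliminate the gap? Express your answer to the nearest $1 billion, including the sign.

−$436 billion

Spending multiplier = 1/(1 − MPC) = 1/(1 − 0.54) = 1/0.46 ≈ 2.174.
Tax multiplier = −c·k = −0.54/0.46 ≈ −1.174. Need ΔY = +$512 billion, so ΔT = ΔY/(−c·k) = −(+$512 billion) × 0.46 / 0.54 ≈ −$436 billion.
The government should cut lump-sum taxes by $436 billion.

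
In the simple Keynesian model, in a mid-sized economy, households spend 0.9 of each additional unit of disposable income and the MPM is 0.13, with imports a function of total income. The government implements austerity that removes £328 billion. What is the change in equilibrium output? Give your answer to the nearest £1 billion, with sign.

−£1,426 billion

Expenditure multiplier = 1/(1 − c + m) = 1/(1 − 0.9 + 0.13) = 1/0.23 ≈ 4.348.
ΔY = k × ΔG = (−£328 billion) / 0.23 ≈ −£1,426 billion.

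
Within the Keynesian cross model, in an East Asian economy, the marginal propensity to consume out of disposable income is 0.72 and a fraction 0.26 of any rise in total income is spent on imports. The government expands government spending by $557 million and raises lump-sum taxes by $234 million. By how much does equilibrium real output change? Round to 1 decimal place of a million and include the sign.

Expenditure multiplier = 1/(1 − c + m) = 1/(1 − 0.72 + 0.26) = 1/0.54 ≈ 1.852.
ΔG contributes k·ΔG = (+$557 million) / 0.54 ≈ +$1,031.5 million.
ΔT of +$234 million changes first-round spending by −c·ΔT = −$168.48 million, contributing k·(−c·ΔT) = (−$168.48 million) / 0.54 = −$312 million.
Net ΔY = k(ΔG − c·ΔT) = (+$388.52 million) / 0.54 ≈ +$719.5 million.

+$719.5 million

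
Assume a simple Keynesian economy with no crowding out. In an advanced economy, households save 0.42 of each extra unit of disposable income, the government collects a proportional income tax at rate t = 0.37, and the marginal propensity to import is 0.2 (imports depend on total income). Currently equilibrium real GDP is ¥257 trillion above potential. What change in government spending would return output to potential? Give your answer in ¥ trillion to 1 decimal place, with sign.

−¥214.5 trillion

MPC = 1 − MPS = 1 − 0.42 = 0.58.
Spending multiplier = 1/(1 − c(1−t) + m) = 1/(1 − 0.58×0.63 + 0.2) = 1/0.8346 ≈ 1.198.
Need ΔY = −¥257 trillion, so ΔG = ΔY/k = (−¥257 trillion) × 0.8346 ≈ −¥214.5 trillion.
The government should cut government spending by ¥214.5 trillion.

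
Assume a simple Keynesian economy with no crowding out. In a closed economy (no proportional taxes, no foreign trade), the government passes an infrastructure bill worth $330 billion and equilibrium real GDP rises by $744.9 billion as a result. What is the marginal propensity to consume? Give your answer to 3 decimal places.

0.557

Implied spending multiplier k = ΔY/ΔG = 744.9/330 ≈ 2.2573.
Since k = 1/(1 − MPC), MPC = 1 − 1/k = 1 − ΔG/ΔY = 1 − 330/744.9 ≈ 0.557.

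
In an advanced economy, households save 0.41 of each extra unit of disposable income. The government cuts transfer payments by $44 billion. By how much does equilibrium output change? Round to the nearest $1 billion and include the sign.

−$63 billion

MPC = 1 − MPS = 1 − 0.41 = 0.59.
The transfer change shifts disposable income by −$44 billion, so first-round consumption changes by c·ΔTR = 0.59 × (−$44 billion) = −$25.96 billion.
Expenditure multiplier = 1/(1 − MPC) = 1/(1 − 0.59) = 1/0.41 ≈ 2.439.
The transfer multiplier is c × k ≈ 1.439, so ΔY = k × (c·ΔTR) = (−$25.96 billion) / 0.41 ≈ −$63 billion.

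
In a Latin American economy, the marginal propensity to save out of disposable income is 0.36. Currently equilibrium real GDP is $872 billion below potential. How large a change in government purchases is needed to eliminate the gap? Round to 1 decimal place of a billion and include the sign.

+$313.9 billion

MPC = 1 − MPS = 1 − 0.36 = 0.64.
Spending multiplier = 1/(1 − MPC) = 1/(1 − 0.64) = 1/0.36 ≈ 2.778.
Need ΔY = +$872 billion, so ΔG = ΔY/k = (+$872 billion) × 0.36 ≈ +$313.9 billion.
The government should increase government purchases by $313.9 billion.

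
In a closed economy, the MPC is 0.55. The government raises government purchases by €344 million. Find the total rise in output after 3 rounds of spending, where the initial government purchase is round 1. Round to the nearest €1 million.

Round 1 adds ΔG = €344 million; each later round is MPC = 0.55 times the previous.
After 3 rounds: 344 + 189.2 + 104.06 = ΔG·(1 − c^3)/(1 − c) = 344 × (1 − 0.166375)/0.45 ≈ €637 million.

€637 million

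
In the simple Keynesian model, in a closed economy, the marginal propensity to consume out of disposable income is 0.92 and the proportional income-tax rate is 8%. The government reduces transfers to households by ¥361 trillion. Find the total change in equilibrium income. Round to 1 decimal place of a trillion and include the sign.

The transfer change shifts disposable income by −¥361 trillion, so first-round consumption changes by c·ΔTR = 0.92 × (−¥361 trillion) = −¥332.12 trillion.
Expenditure multiplier = 1/(1 − c(1−t)) = 1/(1 − 0.92×0.92) = 1/0.1536 ≈ 6.51.
The transfer multiplier is c × k ≈ 5.99, so ΔY = k × (c·ΔTR) = (−¥332.12 trillion) / 0.1536 ≈ −¥2,162.2 trillion.

−¥2,162.2 trillion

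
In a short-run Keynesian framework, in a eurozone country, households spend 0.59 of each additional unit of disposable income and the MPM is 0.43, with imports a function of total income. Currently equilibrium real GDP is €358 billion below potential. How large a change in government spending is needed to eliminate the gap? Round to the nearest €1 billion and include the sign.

+€301 billion

Spending multiplier = 1/(1 − c + m) = 1/(1 − 0.59 + 0.43) = 1/0.84 ≈ 1.19.
Need ΔY = +€358 billion, so ΔG = ΔY/k = (+€358 billion) × 0.84 ≈ +€301 billion.
The government should increase government spending by €301 billion.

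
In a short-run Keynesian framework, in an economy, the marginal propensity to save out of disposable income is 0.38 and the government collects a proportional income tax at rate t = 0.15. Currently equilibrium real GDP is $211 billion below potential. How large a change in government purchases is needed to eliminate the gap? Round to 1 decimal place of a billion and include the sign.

MPC = 1 − MPS = 1 − 0.38 = 0.62.
Spending multiplier = 1/(1 − c(1−t)) = 1/(1 − 0.62×0.85) = 1/0.473 ≈ 2.114.
Need ΔY = +$211 billion, so ΔG = ΔY/k = (+$211 billion) × 0.473 ≈ +$99.8 billion.
The government should increase government purchases by $99.8 billion.

+$99.8 billion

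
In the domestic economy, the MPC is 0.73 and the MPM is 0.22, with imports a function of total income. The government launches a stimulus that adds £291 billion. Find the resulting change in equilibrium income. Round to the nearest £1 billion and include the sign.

Government-spending multiplier = 1/(1 − c + m) = 1/(1 − 0.73 + 0.22) = 1/0.49 ≈ 2.041.
ΔY = k × ΔG = (+£291 billion) / 0.49 ≈ +£594 billion.

+£594 billion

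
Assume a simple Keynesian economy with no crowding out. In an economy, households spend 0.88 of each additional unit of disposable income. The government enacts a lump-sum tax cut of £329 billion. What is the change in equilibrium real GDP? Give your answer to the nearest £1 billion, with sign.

+£2,413 billion

A lump-sum tax change of −£329 billion shifts disposable income by +£329 billion; first-round consumption changes by −c × ΔT = −0.88 × (−£329 billion) = +£289.52 billion.
Expenditure multiplier = 1/(1 − MPC) = 1/(1 − 0.88) = 1/0.12 ≈ 8.333.
The tax multiplier is −c × k ≈ −7.333, so ΔY = k × (−c·ΔT) = (+£289.52 billion) / 0.12 ≈ +£2,413 billion.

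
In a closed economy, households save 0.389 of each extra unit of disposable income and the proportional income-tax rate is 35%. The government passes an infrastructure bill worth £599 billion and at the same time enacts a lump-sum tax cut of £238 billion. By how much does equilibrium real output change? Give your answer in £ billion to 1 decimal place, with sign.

MPC = 1 − MPS = 1 − 0.389 = 0.611.
Expenditure multiplier = 1/(1 − c(1−t)) = 1/(1 − 0.611×0.65) = 1/0.60285 ≈ 1.659.
ΔG contributes k·ΔG = (+£599 billion) / 0.60285 ≈ +£993.6 billion.
ΔT of −£238 billion changes first-round spending by −c·ΔT = +£145.418 billion, contributing k·(−c·ΔT) = (+£145.418 billion) / 0.60285 ≈ +£241.2 billion.
Net ΔY = k(ΔG − c·ΔT) = (+£744.418 billion) / 0.60285 ≈ +£1,234.8 billion.

+£1,234.8 billion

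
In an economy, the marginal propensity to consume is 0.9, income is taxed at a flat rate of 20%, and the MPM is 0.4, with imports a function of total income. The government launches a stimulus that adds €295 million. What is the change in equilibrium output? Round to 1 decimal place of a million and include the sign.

+€433.8 million

Spending multiplier = 1/(1 − c(1−t) + m) = 1/(1 − 0.9×0.8 + 0.4) = 1/0.68 ≈ 1.471.
ΔY = k × ΔG = (+€295 million) / 0.68 ≈ +€433.8 million.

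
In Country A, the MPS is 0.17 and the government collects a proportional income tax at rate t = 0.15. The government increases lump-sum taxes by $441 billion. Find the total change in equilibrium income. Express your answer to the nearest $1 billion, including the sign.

−$1,243 billion

MPC = 1 − MPS = 1 − 0.17 = 0.83.
A lump-sum tax change of +$441 billion shifts disposable income by −$441 billion; first-round consumption changes by −c × ΔT = −0.83 × (+$441 billion) = −$366.03 billion.
Expenditure multiplier = 1/(1 − c(1−t)) = 1/(1 − 0.83×0.85) = 1/0.2945 ≈ 3.396.
The tax multiplier is −c × k ≈ −2.818, so ΔY = k × (−c·ΔT) = (−$366.03 billion) / 0.2945 ≈ −$1,243 billion.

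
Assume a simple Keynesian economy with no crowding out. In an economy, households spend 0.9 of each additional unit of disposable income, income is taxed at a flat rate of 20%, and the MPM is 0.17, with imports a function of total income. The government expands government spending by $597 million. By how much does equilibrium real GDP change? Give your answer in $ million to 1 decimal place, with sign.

+$1,326.7 million

Expenditure multiplier = 1/(1 − c(1−t) + m) = 1/(1 − 0.9×0.8 + 0.17) = 1/0.45 ≈ 2.222.
ΔY = k × ΔG = (+$597 million) / 0.45 ≈ +$1,326.7 million.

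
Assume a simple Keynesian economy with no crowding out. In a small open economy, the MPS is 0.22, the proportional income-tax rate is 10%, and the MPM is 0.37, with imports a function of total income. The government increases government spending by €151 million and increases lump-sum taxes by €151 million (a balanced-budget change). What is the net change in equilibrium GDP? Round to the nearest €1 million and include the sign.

+€50 million

MPC = 1 − MPS = 1 − 0.22 = 0.78.
Expenditure multiplier = 1/(1 − c(1−t) + m) = 1/(1 − 0.78×0.9 + 0.37) = 1/0.668 ≈ 1.497.
ΔG contributes k·ΔG = (+€151 million) / 0.668 ≈ +€226 million.
ΔT of +€151 million changes first-round spending by −c·ΔT = −€117.78 million, contributing k·(−c·ΔT) = (−€117.78 million) / 0.668 ≈ −€176.3 million.
Net ΔY = k(ΔG − c·ΔT) = (+€33.22 million) / 0.668 ≈ +€50 million.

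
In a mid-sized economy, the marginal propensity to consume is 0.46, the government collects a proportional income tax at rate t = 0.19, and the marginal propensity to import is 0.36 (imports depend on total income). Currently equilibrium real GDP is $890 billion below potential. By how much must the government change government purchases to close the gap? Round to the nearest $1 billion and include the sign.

+$879 billion

Spending multiplier = 1/(1 − c(1−t) + m) = 1/(1 − 0.46×0.81 + 0.36) = 1/0.9874 ≈ 1.013.
Need ΔY = +$890 billion, so ΔG = ΔY/k = (+$890 billion) × 0.9874 ≈ +$879 billion.
The government should increase government purchases by $879 billion.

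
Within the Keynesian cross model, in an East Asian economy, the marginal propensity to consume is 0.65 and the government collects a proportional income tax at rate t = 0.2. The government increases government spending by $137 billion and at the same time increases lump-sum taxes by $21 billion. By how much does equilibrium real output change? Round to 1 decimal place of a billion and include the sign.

Expenditure multiplier = 1/(1 − c(1−t)) = 1/(1 − 0.65×0.8) = 1/0.48 ≈ 2.083.
ΔG contributes k·ΔG = (+$137 billion) / 0.48 ≈ +$285.4 billion.
ΔT of +$21 billion changes first-round spending by −c·ΔT = −$13.65 billion, contributing k·(−c·ΔT) = (−$13.65 billion) / 0.48 ≈ −$28.4 billion.
Net ΔY = k(ΔG − c·ΔT) = (+$123.35 billion) / 0.48 ≈ +$257 billion.

+$257.0 billion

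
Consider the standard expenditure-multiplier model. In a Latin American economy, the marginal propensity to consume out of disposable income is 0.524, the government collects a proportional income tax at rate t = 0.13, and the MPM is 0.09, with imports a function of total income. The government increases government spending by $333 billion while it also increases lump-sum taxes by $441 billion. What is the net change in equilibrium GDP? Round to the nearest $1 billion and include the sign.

+$161 billion

Expenditure multiplier = 1/(1 − c(1−t) + m) = 1/(1 − 0.524×0.87 + 0.09) = 1/0.63412 ≈ 1.577.
ΔG contributes k·ΔG = (+$333 billion) / 0.63412 ≈ +$525.1 billion.
ΔT of +$441 billion changes first-round spending by −c·ΔT = −$231.084 billion, contributing k·(−c·ΔT) = (−$231.084 billion) / 0.63412 ≈ −$364.4 billion.
Net ΔY = k(ΔG − c·ΔT) = (+$101.916 billion) / 0.63412 ≈ +$161 billion.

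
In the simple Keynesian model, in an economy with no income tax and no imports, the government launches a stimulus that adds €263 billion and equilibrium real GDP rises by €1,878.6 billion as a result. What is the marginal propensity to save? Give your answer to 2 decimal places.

0.14

Implied spending multiplier k = ΔY/ΔG = 1,878.6/263 ≈ 7.143.
Since k = 1/(1 − MPC), MPC = 1 − 1/k = 1 − ΔG/ΔY = 1 − 263/1,878.6 ≈ 0.86.
MPS = 1 − MPC = 0.14.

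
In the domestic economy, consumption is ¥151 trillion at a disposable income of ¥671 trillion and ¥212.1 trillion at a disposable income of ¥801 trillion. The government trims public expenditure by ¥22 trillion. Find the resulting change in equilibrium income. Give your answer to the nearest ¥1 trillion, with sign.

−¥42 trillion

MPC = ΔC/ΔYd = (212.1 − 151)/(801 − 671) = 61.1/130 = 0.47.
Expenditure multiplier = 1/(1 − MPC) = 1/(1 − 0.47) = 1/0.53 ≈ 1.887.
ΔY = k × ΔG = (−¥22 trillion) / 0.53 ≈ −¥42 trillion.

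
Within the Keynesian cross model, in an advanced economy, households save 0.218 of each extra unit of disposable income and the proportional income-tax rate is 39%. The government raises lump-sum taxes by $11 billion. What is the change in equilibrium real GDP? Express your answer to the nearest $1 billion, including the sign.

MPC = 1 − MPS = 1 − 0.218 = 0.782.
A lump-sum tax change of +$11 billion shifts disposable income by −$11 billion; first-round consumption changes by −c × ΔT = −0.782 × (+$11 billion) = −$8.602 billion.
Expenditure multiplier = 1/(1 − c(1−t)) = 1/(1 − 0.782×0.61) = 1/0.52298 ≈ 1.912.
The tax multiplier is −c × k ≈ −1.495, so ΔY = k × (−c·ΔT) = (−$8.602 billion) / 0.52298 ≈ −$16 billion.

−$16 billion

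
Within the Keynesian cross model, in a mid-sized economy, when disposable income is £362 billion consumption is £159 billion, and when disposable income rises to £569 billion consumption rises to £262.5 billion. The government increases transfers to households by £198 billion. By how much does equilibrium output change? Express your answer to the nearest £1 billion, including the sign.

MPC = ΔC/ΔYd = (262.5 − 159)/(569 − 362) = 103.5/207 = 0.5.
The transfer change shifts disposable income by +£198 billion, so first-round consumption changes by c·ΔTR = 0.5 × (+£198 billion) = +£99 billion.
Expenditure multiplier = 1/(1 − MPC) = 1/(1 − 0.5) = 1/0.5 = 2.
The transfer multiplier is c × k = 1, so ΔY = k × (c·ΔTR) = (+£99 billion) / 0.5 = +£198 billion.

+£198 billion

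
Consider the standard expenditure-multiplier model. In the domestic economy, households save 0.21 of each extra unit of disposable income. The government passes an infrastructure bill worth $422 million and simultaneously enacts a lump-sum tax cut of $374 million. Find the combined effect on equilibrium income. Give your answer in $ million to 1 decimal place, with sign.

+$3,416.5 million

MPC = 1 − MPS = 1 − 0.21 = 0.79.
Expenditure multiplier = 1/(1 − MPC) = 1/(1 − 0.79) = 1/0.21 ≈ 4.762.
ΔG contributes k·ΔG = (+$422 million) / 0.21 ≈ +$2,009.5 million.
ΔT of −$374 million changes first-round spending by −c·ΔT = +$295.46 million, contributing k·(−c·ΔT) = (+$295.46 million) / 0.21 ≈ +$1,407 million.
Net ΔY = k(ΔG − c·ΔT) = (+$717.46 million) / 0.21 ≈ +$3,416.5 million.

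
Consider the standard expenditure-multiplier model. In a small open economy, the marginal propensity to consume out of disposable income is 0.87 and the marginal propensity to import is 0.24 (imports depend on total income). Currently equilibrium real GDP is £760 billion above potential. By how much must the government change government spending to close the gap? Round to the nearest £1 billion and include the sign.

−£281 billion

Spending multiplier = 1/(1 − c + m) = 1/(1 − 0.87 + 0.24) = 1/0.37 ≈ 2.703.
Need ΔY = −£760 billion, so ΔG = ΔY/k = (−£760 billion) × 0.37 ≈ −£281 billion.
The government should cut government spending by £281 billion.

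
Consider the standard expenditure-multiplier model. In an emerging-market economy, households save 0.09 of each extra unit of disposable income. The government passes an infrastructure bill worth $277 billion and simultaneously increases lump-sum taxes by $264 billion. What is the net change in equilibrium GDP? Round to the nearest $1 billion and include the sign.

+$408 billion

MPC = 1 − MPS = 1 − 0.09 = 0.91.
Expenditure multiplier = 1/(1 − MPC) = 1/(1 − 0.91) = 1/0.09 ≈ 11.111.
ΔG contributes k·ΔG = (+$277 billion) / 0.09 ≈ +$3,077.8 billion.
ΔT of +$264 billion changes first-round spending by −c·ΔT = −$240.24 billion, contributing k·(−c·ΔT) = (−$240.24 billion) / 0.09 ≈ −$2,669.3 billion.
Net ΔY = k(ΔG − c·ΔT) = (+$36.76 billion) / 0.09 ≈ +$408 billion.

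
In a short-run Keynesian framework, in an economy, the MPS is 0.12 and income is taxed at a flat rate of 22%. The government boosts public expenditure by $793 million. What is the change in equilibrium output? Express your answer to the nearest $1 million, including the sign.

MPC = 1 − MPS = 1 − 0.12 = 0.88.
Government-spending multiplier = 1/(1 − c(1−t)) = 1/(1 − 0.88×0.78) = 1/0.3136 ≈ 3.189.
ΔY = k × ΔG = (+$793 million) / 0.3136 ≈ +$2,529 million.

+$2,529 million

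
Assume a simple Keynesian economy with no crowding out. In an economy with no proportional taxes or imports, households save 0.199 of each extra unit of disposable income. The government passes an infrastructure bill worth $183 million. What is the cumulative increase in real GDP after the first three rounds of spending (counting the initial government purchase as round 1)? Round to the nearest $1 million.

MPC = 1 − MPS = 1 − 0.199 = 0.801.
Round 1 adds ΔG = $183 million; each later round is MPC = 0.801 times the previous.
After 3 rounds: 183 + 146.583 + 117.412983 = ΔG·(1 − c^3)/(1 − c) = 183 × (1 − 0.513922401)/0.199 ≈ $447 million.

$447 million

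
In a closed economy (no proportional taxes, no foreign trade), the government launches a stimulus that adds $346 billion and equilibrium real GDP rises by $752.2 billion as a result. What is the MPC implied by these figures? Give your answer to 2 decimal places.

Implied spending multiplier k = ΔY/ΔG = 752.2/346 ≈ 2.174.
Since k = 1/(1 − MPC), MPC = 1 − 1/k = 1 − ΔG/ΔY = 1 − 346/752.2 ≈ 0.54.

0.54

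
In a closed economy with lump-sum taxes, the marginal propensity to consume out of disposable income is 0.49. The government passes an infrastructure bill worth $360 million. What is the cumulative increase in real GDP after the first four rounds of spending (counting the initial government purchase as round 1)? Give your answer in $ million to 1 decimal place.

$665.2 million

Round 1 adds ΔG = $360 million; each later round is MPC = 0.49 times the previous.
After 4 rounds: 360 + 176.4 + 86.436 + 42.35364 = ΔG·(1 − c^4)/(1 − c) = 360 × (1 − 0.05764801)/0.51 ≈ $665.2 million.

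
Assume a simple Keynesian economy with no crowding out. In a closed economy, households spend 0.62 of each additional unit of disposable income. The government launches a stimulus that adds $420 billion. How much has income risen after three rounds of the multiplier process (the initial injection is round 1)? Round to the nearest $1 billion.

$842 billion

Round 1 adds ΔG = $420 billion; each later round is MPC = 0.62 times the previous.
After 3 rounds: 420 + 260.4 + 161.448 = ΔG·(1 − c^3)/(1 − c) = 420 × (1 − 0.238328)/0.38 ≈ $842 billion.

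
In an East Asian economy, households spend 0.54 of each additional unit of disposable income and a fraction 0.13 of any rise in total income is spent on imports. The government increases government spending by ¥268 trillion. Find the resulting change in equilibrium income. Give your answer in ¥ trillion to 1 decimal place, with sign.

+¥454.2 trillion

Spending multiplier = 1/(1 − c + m) = 1/(1 − 0.54 + 0.13) = 1/0.59 ≈ 1.695.
ΔY = k × ΔG = (+¥268 trillion) / 0.59 ≈ +¥454.2 trillion.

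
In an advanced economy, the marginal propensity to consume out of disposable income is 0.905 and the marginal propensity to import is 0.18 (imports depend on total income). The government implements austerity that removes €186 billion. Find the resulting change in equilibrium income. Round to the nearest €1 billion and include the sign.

Expenditure multiplier = 1/(1 − c + m) = 1/(1 − 0.905 + 0.18) = 1/0.275 ≈ 3.636.
ΔY = k × ΔG = (−€186 billion) / 0.275 ≈ −€676 billion.

−€676 billion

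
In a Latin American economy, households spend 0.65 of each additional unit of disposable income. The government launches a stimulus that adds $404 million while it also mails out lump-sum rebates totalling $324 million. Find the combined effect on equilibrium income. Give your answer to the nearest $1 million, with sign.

Expenditure multiplier = 1/(1 − MPC) = 1/(1 − 0.65) = 1/0.35 ≈ 2.857.
ΔG contributes k·ΔG = (+$404 million) / 0.35 ≈ +$1,154.3 million.
ΔT of −$324 million changes first-round spending by −c·ΔT = +$210.6 million, contributing k·(−c·ΔT) = (+$210.6 million) / 0.35 ≈ +$601.7 million.
Net ΔY = k(ΔG − c·ΔT) = (+$614.6 million) / 0.35 = +$1,756 million.

+$1,756 million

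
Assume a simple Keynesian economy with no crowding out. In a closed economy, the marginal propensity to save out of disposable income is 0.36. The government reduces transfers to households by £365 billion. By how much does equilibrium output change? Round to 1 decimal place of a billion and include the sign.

−£648.9 billion

MPC = 1 − MPS = 1 − 0.36 = 0.64.
The transfer change shifts disposable income by −£365 billion, so first-round consumption changes by c·ΔTR = 0.64 × (−£365 billion) = −£233.6 billion.
Expenditure multiplier = 1/(1 − MPC) = 1/(1 − 0.64) = 1/0.36 ≈ 2.778.
The transfer multiplier is c × k ≈ 1.778, so ΔY = k × (c·ΔTR) = (−£233.6 billion) / 0.36 ≈ −£648.9 billion.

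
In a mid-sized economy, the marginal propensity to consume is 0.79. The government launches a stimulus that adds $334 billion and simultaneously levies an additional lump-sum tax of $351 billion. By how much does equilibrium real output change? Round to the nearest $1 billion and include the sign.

Expenditure multiplier = 1/(1 − MPC) = 1/(1 − 0.79) = 1/0.21 ≈ 4.762.
ΔG contributes k·ΔG = (+$334 billion) / 0.21 ≈ +$1,590.5 billion.
ΔT of +$351 billion changes first-round spending by −c·ΔT = −$277.29 billion, contributing k·(−c·ΔT) = (−$277.29 billion) / 0.21 ≈ −$1,320.4 billion.
Net ΔY = k(ΔG − c·ΔT) = (+$56.71 billion) / 0.21 ≈ +$270 billion.

+$270 billion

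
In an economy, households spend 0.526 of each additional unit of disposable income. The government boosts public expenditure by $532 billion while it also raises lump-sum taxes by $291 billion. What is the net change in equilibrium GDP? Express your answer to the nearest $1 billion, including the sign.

+$799 billion

Expenditure multiplier = 1/(1 − MPC) = 1/(1 − 0.526) = 1/0.474 ≈ 2.11.
ΔG contributes k·ΔG = (+$532 billion) / 0.474 ≈ +$1,122.4 billion.
ΔT of +$291 billion changes first-round spending by −c·ΔT = −$153.066 billion, contributing k·(−c·ΔT) = (−$153.066 billion) / 0.474 ≈ −$322.9 billion.
Net ΔY = k(ΔG − c·ΔT) = (+$378.934 billion) / 0.474 ≈ +$799 billion.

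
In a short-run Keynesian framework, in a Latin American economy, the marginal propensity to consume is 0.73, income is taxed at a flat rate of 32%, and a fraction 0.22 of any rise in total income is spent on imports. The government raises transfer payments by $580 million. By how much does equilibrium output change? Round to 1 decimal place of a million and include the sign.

+$585.1 million

The transfer change shifts disposable income by +$580 million, so first-round consumption changes by c·ΔTR = 0.73 × (+$580 million) = +$423.4 million.
Expenditure multiplier = 1/(1 − c(1−t) + m) = 1/(1 − 0.73×0.68 + 0.22) = 1/0.7236 ≈ 1.382.
The transfer multiplier is c × k ≈ 1.009, so ΔY = k × (c·ΔTR) = (+$423.4 million) / 0.7236 ≈ +$585.1 million.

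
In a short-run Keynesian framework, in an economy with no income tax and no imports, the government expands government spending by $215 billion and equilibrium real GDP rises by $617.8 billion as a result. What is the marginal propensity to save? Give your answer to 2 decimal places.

Implied spending multiplier k = ΔY/ΔG = 617.8/215 ≈ 2.8735.
Since k = 1/(1 − MPC), MPC = 1 − 1/k = 1 − ΔG/ΔY = 1 − 215/617.8 ≈ 0.65.
MPS = 1 − MPC = 0.35.

0.35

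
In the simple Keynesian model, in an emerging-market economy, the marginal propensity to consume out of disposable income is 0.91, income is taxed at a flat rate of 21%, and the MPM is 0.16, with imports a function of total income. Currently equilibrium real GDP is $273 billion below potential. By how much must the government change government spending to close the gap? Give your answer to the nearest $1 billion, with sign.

Spending multiplier = 1/(1 − c(1−t) + m) = 1/(1 − 0.91×0.79 + 0.16) = 1/0.4411 ≈ 2.267.
Need ΔY = +$273 billion, so ΔG = ΔY/k = (+$273 billion) × 0.4411 ≈ +$120 billion.
The government should increase government spending by $120 billion.

+$120 billion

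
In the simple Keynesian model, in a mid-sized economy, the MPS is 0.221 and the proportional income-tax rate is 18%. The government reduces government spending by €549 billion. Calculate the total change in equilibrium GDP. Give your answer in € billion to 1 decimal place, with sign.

MPC = 1 − MPS = 1 − 0.221 = 0.779.
Government-spending multiplier = 1/(1 − c(1−t)) = 1/(1 − 0.779×0.82) = 1/0.36122 ≈ 2.768.
ΔY = k × ΔG = (−€549 billion) / 0.36122 ≈ −€1,519.8 billion.

−€1,519.8 billion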